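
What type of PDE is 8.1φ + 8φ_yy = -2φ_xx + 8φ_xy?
Rewriting in standard form: 2φ_xx - 8φ_xy + 8φ_yy + 8.1φ = 0. With A = 2, B = -8, C = 8, the discriminant is 0. This is a parabolic PDE.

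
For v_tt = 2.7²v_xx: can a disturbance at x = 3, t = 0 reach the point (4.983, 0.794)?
Yes. The domain of dependence is [2.8392, 7.1268], and 3 ∈ [2.8392, 7.1268].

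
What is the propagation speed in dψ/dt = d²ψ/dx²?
Infinite. The heat equation is parabolic, not hyperbolic, so disturbances propagate instantly.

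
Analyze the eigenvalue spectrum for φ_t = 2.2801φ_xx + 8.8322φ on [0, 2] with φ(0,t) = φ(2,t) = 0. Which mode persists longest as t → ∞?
Eigenvalues: λₙ = 2.2801n²π²/2² - 8.8322.
First three modes:
  n=1: λ₁ = 2.2801π²/2² - 8.8322 ≈ -3.206
  n=2: λ₂ = 9.1204π²/2² - 8.8322 ≈ 13.671
  n=3: λ₃ = 20.5209π²/2² - 8.8322 ≈ 41.801
Since 2.2801π²/2² ≈ 5.626 < 8.8322, λ₁ < 0.
The n=1 mode grows fastest (−λₙ is largest for n=1) → dominates.
Asymptotic: φ ~ c₁ sin(πx/2) e^{3.206t} (exponential growth at rate −λ₁ ≈ 3.206).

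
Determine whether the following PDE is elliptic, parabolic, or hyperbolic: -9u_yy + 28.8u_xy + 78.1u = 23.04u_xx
Rewriting in standard form: -23.04u_xx + 28.8u_xy - 9u_yy + 78.1u = 0. Coefficients: A = -23.04, B = 28.8, C = -9. B² - 4AC = 0, which is zero, so the equation is parabolic.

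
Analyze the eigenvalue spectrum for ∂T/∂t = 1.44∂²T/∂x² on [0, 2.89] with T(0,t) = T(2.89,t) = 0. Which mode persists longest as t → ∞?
Eigenvalues: λₙ = 1.44n²π²/2.89².
First three modes:
  n=1: λ₁ = 1.44π²/2.89² ≈ 1.702
  n=2: λ₂ = 5.76π²/2.89² ≈ 6.807 (4× faster decay)
  n=3: λ₃ = 12.96π²/2.89² ≈ 15.315 (9× faster decay)
As t → ∞, higher modes decay exponentially faster. The n=1 mode dominates: T ~ c₁ sin(πx/2.89) e^{-λ₁t}.
Decay rate: λ₁ = 1.44π²/2.89² ≈ 1.702.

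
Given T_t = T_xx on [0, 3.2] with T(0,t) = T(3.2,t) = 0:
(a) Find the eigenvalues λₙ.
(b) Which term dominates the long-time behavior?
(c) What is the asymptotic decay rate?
Eigenvalues: λₙ = n²π²/3.2².
First three modes:
  n=1: λ₁ = π²/3.2² ≈ 0.964
  n=2: λ₂ = 4π²/3.2² ≈ 3.855 (4× faster decay)
  n=3: λ₃ = 9π²/3.2² ≈ 8.674 (9× faster decay)
As t → ∞, higher modes decay exponentially faster. The n=1 mode dominates: T ~ c₁ sin(πx/3.2) e^{-λ₁t}.
Decay rate: λ₁ = π²/3.2² ≈ 0.964.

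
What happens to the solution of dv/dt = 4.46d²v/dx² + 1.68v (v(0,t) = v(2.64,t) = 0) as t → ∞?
v → 0. Diffusion dominates reaction (r=1.68 < κπ²/L²≈6.32); solution decays.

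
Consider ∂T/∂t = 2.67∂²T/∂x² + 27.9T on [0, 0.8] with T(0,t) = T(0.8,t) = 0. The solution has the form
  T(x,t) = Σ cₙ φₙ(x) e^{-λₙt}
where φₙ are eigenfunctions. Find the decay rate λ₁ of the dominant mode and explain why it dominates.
Eigenvalues: λₙ = 2.67n²π²/0.8² - 27.9.
First three modes:
  n=1: λ₁ = 2.67π²/0.8² - 27.9 ≈ 13.275
  n=2: λ₂ = 10.68π²/0.8² - 27.9 ≈ 136.799
  n=3: λ₃ = 24.03π²/0.8² - 27.9 ≈ 342.673
Since 2.67π²/0.8² ≈ 41.175 > 27.9, all λₙ > 0.
The n=1 mode decays slowest → dominates as t → ∞.
Asymptotic: T ~ c₁ sin(πx/0.8) e^{-λ₁t} with decay rate λ₁ ≈ 13.275.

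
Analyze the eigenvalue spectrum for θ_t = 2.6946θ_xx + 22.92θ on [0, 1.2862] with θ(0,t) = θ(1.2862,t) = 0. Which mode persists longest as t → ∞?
Eigenvalues: λₙ = 2.6946n²π²/1.2862² - 22.92.
First three modes:
  n=1: λ₁ = 2.6946π²/1.2862² - 22.92 ≈ -6.844
  n=2: λ₂ = 10.7784π²/1.2862² - 22.92 ≈ 41.384
  n=3: λ₃ = 24.2514π²/1.2862² - 22.92 ≈ 121.764
Since 2.6946π²/1.2862² ≈ 16.076 < 22.92, λ₁ < 0.
The n=1 mode grows fastest (−λₙ is largest for n=1) → dominates.
Asymptotic: θ ~ c₁ sin(πx/1.2862) e^{6.844t} (exponential growth at rate −λ₁ ≈ 6.844).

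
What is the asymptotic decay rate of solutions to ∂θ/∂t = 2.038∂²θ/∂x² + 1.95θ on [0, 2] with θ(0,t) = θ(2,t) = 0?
Eigenvalues: λₙ = 2.038n²π²/2² - 1.95.
First three modes:
  n=1: λ₁ = 2.038π²/2² - 1.95 ≈ 3.079
  n=2: λ₂ = 8.152π²/2² - 1.95 ≈ 18.164
  n=3: λ₃ = 18.342π²/2² - 1.95 ≈ 43.307
Since 2.038π²/2² ≈ 5.029 > 1.95, all λₙ > 0.
The n=1 mode decays slowest → dominates as t → ∞.
Asymptotic: θ ~ c₁ sin(πx/2) e^{-λ₁t} with decay rate λ₁ ≈ 3.079.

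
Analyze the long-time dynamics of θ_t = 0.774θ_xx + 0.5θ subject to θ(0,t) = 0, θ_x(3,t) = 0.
Long-time behavior: θ grows unboundedly. Reaction dominates diffusion (r=0.5 > κπ²/(4L²)≈0.21); solution grows exponentially.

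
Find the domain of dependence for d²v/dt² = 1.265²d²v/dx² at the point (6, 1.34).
Domain of dependence: [4.3049, 7.6951]. Signals travel at speed 1.265, so data within |x - 6| ≤ 1.265·1.34 = 1.6951 can reach the point.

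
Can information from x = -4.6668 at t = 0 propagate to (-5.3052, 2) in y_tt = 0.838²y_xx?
Yes. The domain of dependence is [-6.9812, -3.6292], and -4.6668 ∈ [-6.9812, -3.6292].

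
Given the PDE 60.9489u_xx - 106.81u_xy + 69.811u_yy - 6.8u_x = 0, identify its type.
The second-order coefficients are A = 60.9489, B = -106.81, C = 69.811. Since B² - 4AC = -5611.2385316 < 0, this is an elliptic PDE.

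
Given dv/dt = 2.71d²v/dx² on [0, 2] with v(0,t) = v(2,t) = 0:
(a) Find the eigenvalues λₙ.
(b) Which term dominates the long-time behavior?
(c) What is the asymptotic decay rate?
Eigenvalues: λₙ = 2.71n²π²/2².
First three modes:
  n=1: λ₁ = 2.71π²/2² ≈ 6.687
  n=2: λ₂ = 10.84π²/2² ≈ 26.747 (4× faster decay)
  n=3: λ₃ = 24.39π²/2² ≈ 60.18 (9× faster decay)
As t → ∞, higher modes decay exponentially faster. The n=1 mode dominates: v ~ c₁ sin(πx/2) e^{-λ₁t}.
Decay rate: λ₁ = 2.71π²/2² ≈ 6.687.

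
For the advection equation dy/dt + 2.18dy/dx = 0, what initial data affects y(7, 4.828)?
A single point: x = -3.52504. The characteristic through (7, 4.828) is x - 2.18t = const, so x = 7 - 2.18·4.828 = -3.52504.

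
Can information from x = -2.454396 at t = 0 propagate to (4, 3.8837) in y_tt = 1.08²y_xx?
No. The domain of dependence is [-0.194396, 8.194396], and -2.454396 is outside this interval.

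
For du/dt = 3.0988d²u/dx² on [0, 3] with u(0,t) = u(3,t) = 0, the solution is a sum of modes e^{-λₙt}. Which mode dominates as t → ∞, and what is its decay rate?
Eigenvalues: λₙ = 3.0988n²π²/3².
First three modes:
  n=1: λ₁ = 3.0988π²/3² ≈ 3.398
  n=2: λ₂ = 12.3952π²/3² ≈ 13.593 (4× faster decay)
  n=3: λ₃ = 27.8892π²/3² ≈ 30.584 (9× faster decay)
As t → ∞, higher modes decay exponentially faster. The n=1 mode dominates: u ~ c₁ sin(πx/3) e^{-λ₁t}.
Decay rate: λ₁ = 3.0988π²/3² ≈ 3.398.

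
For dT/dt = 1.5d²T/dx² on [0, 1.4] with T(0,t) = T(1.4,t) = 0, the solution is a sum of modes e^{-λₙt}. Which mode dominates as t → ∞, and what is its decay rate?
Eigenvalues: λₙ = 1.5n²π²/1.4².
First three modes:
  n=1: λ₁ = 1.5π²/1.4² ≈ 7.553
  n=2: λ₂ = 6π²/1.4² ≈ 30.213 (4× faster decay)
  n=3: λ₃ = 13.5π²/1.4² ≈ 67.979 (9× faster decay)
As t → ∞, higher modes decay exponentially faster. The n=1 mode dominates: T ~ c₁ sin(πx/1.4) e^{-λ₁t}.
Decay rate: λ₁ = 1.5π²/1.4² ≈ 7.553.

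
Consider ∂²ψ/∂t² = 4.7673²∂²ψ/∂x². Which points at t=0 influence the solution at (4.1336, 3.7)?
Domain of dependence: [-13.50541, 21.77261]. Signals travel at speed 4.7673, so data within |x - 4.1336| ≤ 4.7673·3.7 = 17.63901 can reach the point.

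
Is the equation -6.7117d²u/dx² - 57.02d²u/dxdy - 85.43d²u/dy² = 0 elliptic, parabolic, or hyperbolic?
Computing B² - 4AC with A = -6.7117, B = -57.02, C = -85.43: discriminant = 957.758276 (positive). Answer: hyperbolic.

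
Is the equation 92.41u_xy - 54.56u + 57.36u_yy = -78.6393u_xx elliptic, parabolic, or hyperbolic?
Rewriting in standard form: 78.6393u_xx + 92.41u_xy + 57.36u_yy - 54.56u = 0. Computing B² - 4AC with A = 78.6393, B = 92.41, C = 57.36: discriminant = -9503.392892 (negative). Answer: elliptic.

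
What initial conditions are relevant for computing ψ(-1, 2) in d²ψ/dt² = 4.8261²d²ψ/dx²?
Domain of dependence: [-10.6522, 8.6522]. Signals travel at speed 4.8261, so data within |x - -1| ≤ 4.8261·2 = 9.6522 can reach the point.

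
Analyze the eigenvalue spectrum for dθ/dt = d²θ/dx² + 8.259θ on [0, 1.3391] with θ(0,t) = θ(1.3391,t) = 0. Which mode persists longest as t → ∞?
Eigenvalues: λₙ = n²π²/1.3391² - 8.259.
First three modes:
  n=1: λ₁ = π²/1.3391² - 8.259 ≈ -2.755
  n=2: λ₂ = 4π²/1.3391² - 8.259 ≈ 13.757
  n=3: λ₃ = 9π²/1.3391² - 8.259 ≈ 41.276
Since π²/1.3391² ≈ 5.504 < 8.259, λ₁ < 0.
The n=1 mode grows fastest (−λₙ is largest for n=1) → dominates.
Asymptotic: θ ~ c₁ sin(πx/1.3391) e^{2.755t} (exponential growth at rate −λ₁ ≈ 2.755).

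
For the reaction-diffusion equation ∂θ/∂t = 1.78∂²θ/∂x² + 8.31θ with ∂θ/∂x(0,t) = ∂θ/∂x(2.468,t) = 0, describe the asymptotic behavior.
θ grows unboundedly. With Neumann BCs the constant mode has diffusion eigenvalue 0, so any r > 0 makes it grow like e^(8.31t); solution grows exponentially.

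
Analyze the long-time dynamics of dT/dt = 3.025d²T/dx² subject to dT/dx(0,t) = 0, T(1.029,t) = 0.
Long-time behavior: T → 0. Heat escapes through the Dirichlet boundary.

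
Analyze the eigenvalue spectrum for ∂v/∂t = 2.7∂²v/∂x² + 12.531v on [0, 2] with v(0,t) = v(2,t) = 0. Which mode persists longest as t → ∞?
Eigenvalues: λₙ = 2.7n²π²/2² - 12.531.
First three modes:
  n=1: λ₁ = 2.7π²/2² - 12.531 ≈ -5.869
  n=2: λ₂ = 10.8π²/2² - 12.531 ≈ 14.117
  n=3: λ₃ = 24.3π²/2² - 12.531 ≈ 47.427
Since 2.7π²/2² ≈ 6.662 < 12.531, λ₁ < 0.
The n=1 mode grows fastest (−λₙ is largest for n=1) → dominates.
Asymptotic: v ~ c₁ sin(πx/2) e^{5.869t} (exponential growth at rate −λ₁ ≈ 5.869).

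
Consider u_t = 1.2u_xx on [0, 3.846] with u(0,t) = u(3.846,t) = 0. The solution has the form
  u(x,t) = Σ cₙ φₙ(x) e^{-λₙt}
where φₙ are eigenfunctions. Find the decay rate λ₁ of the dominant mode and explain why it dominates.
Eigenvalues: λₙ = 1.2n²π²/3.846².
First three modes:
  n=1: λ₁ = 1.2π²/3.846² ≈ 0.801
  n=2: λ₂ = 4.8π²/3.846² ≈ 3.203 (4× faster decay)
  n=3: λ₃ = 10.8π²/3.846² ≈ 7.206 (9× faster decay)
As t → ∞, higher modes decay exponentially faster. The n=1 mode dominates: u ~ c₁ sin(πx/3.846) e^{-λ₁t}.
Decay rate: λ₁ = 1.2π²/3.846² ≈ 0.801.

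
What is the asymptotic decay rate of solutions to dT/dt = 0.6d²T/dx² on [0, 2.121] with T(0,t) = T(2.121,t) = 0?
Eigenvalues: λₙ = 0.6n²π²/2.121².
First three modes:
  n=1: λ₁ = 0.6π²/2.121² ≈ 1.316
  n=2: λ₂ = 2.4π²/2.121² ≈ 5.265 (4× faster decay)
  n=3: λ₃ = 5.4π²/2.121² ≈ 11.847 (9× faster decay)
As t → ∞, higher modes decay exponentially faster. The n=1 mode dominates: T ~ c₁ sin(πx/2.121) e^{-λ₁t}.
Decay rate: λ₁ = 0.6π²/2.121² ≈ 1.316.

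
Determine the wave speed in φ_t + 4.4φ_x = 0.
Speed = 4.4. Information travels along x - 4.4t = const (rightward).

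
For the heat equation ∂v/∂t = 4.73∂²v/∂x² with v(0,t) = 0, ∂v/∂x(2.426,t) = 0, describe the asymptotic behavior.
v → 0. Heat escapes through the Dirichlet boundary.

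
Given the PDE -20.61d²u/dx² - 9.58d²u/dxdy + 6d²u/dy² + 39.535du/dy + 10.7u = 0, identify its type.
The second-order coefficients are A = -20.61, B = -9.58, C = 6. Since B² - 4AC = 586.4164 > 0, this is a hyperbolic PDE.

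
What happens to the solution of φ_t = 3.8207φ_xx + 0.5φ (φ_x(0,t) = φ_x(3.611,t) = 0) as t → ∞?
φ grows unboundedly. With Neumann BCs the constant mode has diffusion eigenvalue 0, so any r > 0 makes it grow like e^(0.5t); solution grows exponentially.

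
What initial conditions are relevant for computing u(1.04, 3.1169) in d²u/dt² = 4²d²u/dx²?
Domain of dependence: [-11.4276, 13.5076]. Signals travel at speed 4, so data within |x - 1.04| ≤ 4·3.1169 = 12.4676 can reach the point.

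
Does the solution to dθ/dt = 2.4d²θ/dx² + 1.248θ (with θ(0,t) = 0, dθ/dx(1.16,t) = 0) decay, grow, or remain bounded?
θ → 0. Diffusion dominates reaction (r=1.248 < κπ²/(4L²)≈4.4); solution decays.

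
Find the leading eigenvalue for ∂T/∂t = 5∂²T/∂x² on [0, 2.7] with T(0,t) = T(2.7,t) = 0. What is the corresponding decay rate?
Eigenvalues: λₙ = 5n²π²/2.7².
First three modes:
  n=1: λ₁ = 5π²/2.7² ≈ 6.769
  n=2: λ₂ = 20π²/2.7² ≈ 27.077 (4× faster decay)
  n=3: λ₃ = 45π²/2.7² ≈ 60.923 (9× faster decay)
As t → ∞, higher modes decay exponentially faster. The n=1 mode dominates: T ~ c₁ sin(πx/2.7) e^{-λ₁t}.
Decay rate: λ₁ = 5π²/2.7² ≈ 6.769.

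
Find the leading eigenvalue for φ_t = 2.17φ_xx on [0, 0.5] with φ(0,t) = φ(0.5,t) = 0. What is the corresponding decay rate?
Eigenvalues: λₙ = 2.17n²π²/0.5².
First three modes:
  n=1: λ₁ = 2.17π²/0.5² ≈ 85.668
  n=2: λ₂ = 8.68π²/0.5² ≈ 342.673 (4× faster decay)
  n=3: λ₃ = 19.53π²/0.5² ≈ 771.013 (9× faster decay)
As t → ∞, higher modes decay exponentially faster. The n=1 mode dominates: φ ~ c₁ sin(πx/0.5) e^{-λ₁t}.
Decay rate: λ₁ = 2.17π²/0.5² ≈ 85.668.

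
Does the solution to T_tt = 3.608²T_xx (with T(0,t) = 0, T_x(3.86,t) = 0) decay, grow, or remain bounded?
T oscillates (no decay). Energy is conserved; the solution oscillates indefinitely as standing waves.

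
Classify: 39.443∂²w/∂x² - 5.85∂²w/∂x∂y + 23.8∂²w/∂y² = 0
Elliptic (discriminant = -3720.7511).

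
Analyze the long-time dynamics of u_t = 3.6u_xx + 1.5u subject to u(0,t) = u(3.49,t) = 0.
Long-time behavior: u → 0. Diffusion dominates reaction (r=1.5 < κπ²/L²≈2.92); solution decays.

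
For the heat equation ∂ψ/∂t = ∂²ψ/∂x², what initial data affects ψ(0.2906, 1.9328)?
The entire real line. The heat equation has infinite propagation speed: any initial disturbance instantly affects all points (though exponentially small far away).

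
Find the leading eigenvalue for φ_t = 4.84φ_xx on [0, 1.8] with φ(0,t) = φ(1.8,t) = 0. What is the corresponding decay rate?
Eigenvalues: λₙ = 4.84n²π²/1.8².
First three modes:
  n=1: λ₁ = 4.84π²/1.8² ≈ 14.743
  n=2: λ₂ = 19.36π²/1.8² ≈ 58.974 (4× faster decay)
  n=3: λ₃ = 43.56π²/1.8² ≈ 132.691 (9× faster decay)
As t → ∞, higher modes decay exponentially faster. The n=1 mode dominates: φ ~ c₁ sin(πx/1.8) e^{-λ₁t}.
Decay rate: λ₁ = 4.84π²/1.8² ≈ 14.743.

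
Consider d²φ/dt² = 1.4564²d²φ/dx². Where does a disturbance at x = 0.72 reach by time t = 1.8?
Domain of influence: [-1.90152, 3.34152]. Data at x = 0.72 spreads outward at speed 1.4564.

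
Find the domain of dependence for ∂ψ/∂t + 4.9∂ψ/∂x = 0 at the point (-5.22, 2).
A single point: x = -15.02. The characteristic through (-5.22, 2) is x - 4.9t = const, so x = -5.22 - 4.9·2 = -15.02.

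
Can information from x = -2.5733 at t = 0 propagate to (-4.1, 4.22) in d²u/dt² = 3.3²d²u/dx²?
Yes. The domain of dependence is [-18.026, 9.826], and -2.5733 ∈ [-18.026, 9.826].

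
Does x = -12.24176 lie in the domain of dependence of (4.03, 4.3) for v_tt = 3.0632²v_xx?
No. The domain of dependence is [-9.14176, 17.20176], and -12.24176 is outside this interval.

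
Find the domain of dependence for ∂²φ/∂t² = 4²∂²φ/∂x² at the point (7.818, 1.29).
Domain of dependence: [2.658, 12.978]. Signals travel at speed 4, so data within |x - 7.818| ≤ 4·1.29 = 5.16 can reach the point.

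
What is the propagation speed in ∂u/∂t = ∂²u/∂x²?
Infinite. The heat equation is parabolic, not hyperbolic, so disturbances propagate instantly.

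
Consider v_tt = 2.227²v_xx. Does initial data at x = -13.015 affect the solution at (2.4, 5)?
No. The domain of dependence is [-8.735, 13.535], and -13.015 is outside this interval.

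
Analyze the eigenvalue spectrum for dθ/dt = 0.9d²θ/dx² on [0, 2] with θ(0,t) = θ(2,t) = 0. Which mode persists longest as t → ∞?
Eigenvalues: λₙ = 0.9n²π²/2².
First three modes:
  n=1: λ₁ = 0.9π²/2² ≈ 2.221
  n=2: λ₂ = 3.6π²/2² ≈ 8.883 (4× faster decay)
  n=3: λ₃ = 8.1π²/2² ≈ 19.986 (9× faster decay)
As t → ∞, higher modes decay exponentially faster. The n=1 mode dominates: θ ~ c₁ sin(πx/2) e^{-λ₁t}.
Decay rate: λ₁ = 0.9π²/2² ≈ 2.221.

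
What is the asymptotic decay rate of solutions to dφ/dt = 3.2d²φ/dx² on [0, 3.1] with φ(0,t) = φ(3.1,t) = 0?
Eigenvalues: λₙ = 3.2n²π²/3.1².
First three modes:
  n=1: λ₁ = 3.2π²/3.1² ≈ 3.286
  n=2: λ₂ = 12.8π²/3.1² ≈ 13.146 (4× faster decay)
  n=3: λ₃ = 28.8π²/3.1² ≈ 29.578 (9× faster decay)
As t → ∞, higher modes decay exponentially faster. The n=1 mode dominates: φ ~ c₁ sin(πx/3.1) e^{-λ₁t}.
Decay rate: λ₁ = 3.2π²/3.1² ≈ 3.286.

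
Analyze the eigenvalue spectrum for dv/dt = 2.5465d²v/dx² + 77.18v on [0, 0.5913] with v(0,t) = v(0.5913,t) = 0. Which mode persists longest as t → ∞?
Eigenvalues: λₙ = 2.5465n²π²/0.5913² - 77.18.
First three modes:
  n=1: λ₁ = 2.5465π²/0.5913² - 77.18 ≈ -5.297
  n=2: λ₂ = 10.186π²/0.5913² - 77.18 ≈ 210.353
  n=3: λ₃ = 22.9185π²/0.5913² - 77.18 ≈ 569.769
Since 2.5465π²/0.5913² ≈ 71.883 < 77.18, λ₁ < 0.
The n=1 mode grows fastest (−λₙ is largest for n=1) → dominates.
Asymptotic: v ~ c₁ sin(πx/0.5913) e^{5.297t} (exponential growth at rate −λ₁ ≈ 5.297).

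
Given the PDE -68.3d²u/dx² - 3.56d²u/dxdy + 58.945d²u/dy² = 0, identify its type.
The second-order coefficients are A = -68.3, B = -3.56, C = 58.945. Since B² - 4AC = 16116.4476 > 0, this is a hyperbolic PDE.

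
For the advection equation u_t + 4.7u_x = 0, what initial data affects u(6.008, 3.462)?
A single point: x = -10.2634. The characteristic through (6.008, 3.462) is x - 4.7t = const, so x = 6.008 - 4.7·3.462 = -10.2634.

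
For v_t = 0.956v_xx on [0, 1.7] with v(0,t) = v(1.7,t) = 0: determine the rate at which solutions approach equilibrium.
Eigenvalues: λₙ = 0.956n²π²/1.7².
First three modes:
  n=1: λ₁ = 0.956π²/1.7² ≈ 3.265
  n=2: λ₂ = 3.824π²/1.7² ≈ 13.059 (4× faster decay)
  n=3: λ₃ = 8.604π²/1.7² ≈ 29.383 (9× faster decay)
As t → ∞, higher modes decay exponentially faster. The n=1 mode dominates: v ~ c₁ sin(πx/1.7) e^{-λ₁t}.
Decay rate: λ₁ = 0.956π²/1.7² ≈ 3.265.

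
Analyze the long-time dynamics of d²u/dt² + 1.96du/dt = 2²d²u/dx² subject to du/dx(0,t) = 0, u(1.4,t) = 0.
Long-time behavior: u → 0. Damping (γ=1.96) dissipates energy; oscillations decay exponentially.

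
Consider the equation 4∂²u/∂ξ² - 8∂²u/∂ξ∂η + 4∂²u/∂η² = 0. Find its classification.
Parabolic. (A = 4, B = -8, C = 4 gives B² - 4AC = 0.)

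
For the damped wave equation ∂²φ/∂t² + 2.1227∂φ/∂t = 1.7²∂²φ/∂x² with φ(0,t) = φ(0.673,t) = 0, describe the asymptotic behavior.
φ → 0. Damping (γ=2.1227) dissipates energy; oscillations decay exponentially.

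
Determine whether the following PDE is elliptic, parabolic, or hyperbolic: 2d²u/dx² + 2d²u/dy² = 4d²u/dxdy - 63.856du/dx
Rewriting in standard form: 2d²u/dx² - 4d²u/dxdy + 2d²u/dy² + 63.856du/dx = 0. Coefficients: A = 2, B = -4, C = 2. B² - 4AC = 0, which is zero, so the equation is parabolic.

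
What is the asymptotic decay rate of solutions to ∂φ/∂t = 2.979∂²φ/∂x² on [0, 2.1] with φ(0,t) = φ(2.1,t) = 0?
Eigenvalues: λₙ = 2.979n²π²/2.1².
First three modes:
  n=1: λ₁ = 2.979π²/2.1² ≈ 6.667
  n=2: λ₂ = 11.916π²/2.1² ≈ 26.668 (4× faster decay)
  n=3: λ₃ = 26.811π²/2.1² ≈ 60.003 (9× faster decay)
As t → ∞, higher modes decay exponentially faster. The n=1 mode dominates: φ ~ c₁ sin(πx/2.1) e^{-λ₁t}.
Decay rate: λ₁ = 2.979π²/2.1² ≈ 6.667.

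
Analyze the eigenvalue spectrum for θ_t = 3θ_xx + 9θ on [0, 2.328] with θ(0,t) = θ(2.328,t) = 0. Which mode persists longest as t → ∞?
Eigenvalues: λₙ = 3n²π²/2.328² - 9.
First three modes:
  n=1: λ₁ = 3π²/2.328² - 9 ≈ -3.537
  n=2: λ₂ = 12π²/2.328² - 9 ≈ 12.853
  n=3: λ₃ = 27π²/2.328² - 9 ≈ 40.17
Since 3π²/2.328² ≈ 5.463 < 9, λ₁ < 0.
The n=1 mode grows fastest (−λₙ is largest for n=1) → dominates.
Asymptotic: θ ~ c₁ sin(πx/2.328) e^{3.537t} (exponential growth at rate −λ₁ ≈ 3.537).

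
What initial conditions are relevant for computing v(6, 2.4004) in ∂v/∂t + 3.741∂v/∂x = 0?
A single point: x = -2.9798964. The characteristic through (6, 2.4004) is x - 3.741t = const, so x = 6 - 3.741·2.4004 = -2.9798964.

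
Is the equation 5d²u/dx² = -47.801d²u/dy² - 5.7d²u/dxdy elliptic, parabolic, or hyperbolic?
Rewriting in standard form: 5d²u/dx² + 5.7d²u/dxdy + 47.801d²u/dy² = 0. Computing B² - 4AC with A = 5, B = 5.7, C = 47.801: discriminant = -923.53 (negative). Answer: elliptic.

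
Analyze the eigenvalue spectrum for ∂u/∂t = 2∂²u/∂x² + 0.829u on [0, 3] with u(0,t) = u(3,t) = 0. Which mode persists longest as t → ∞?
Eigenvalues: λₙ = 2n²π²/3² - 0.829.
First three modes:
  n=1: λ₁ = 2π²/3² - 0.829 ≈ 1.364
  n=2: λ₂ = 8π²/3² - 0.829 ≈ 7.944
  n=3: λ₃ = 18π²/3² - 0.829 ≈ 18.91
Since 2π²/3² ≈ 2.193 > 0.829, all λₙ > 0.
The n=1 mode decays slowest → dominates as t → ∞.
Asymptotic: u ~ c₁ sin(πx/3) e^{-λ₁t} with decay rate λ₁ ≈ 1.364.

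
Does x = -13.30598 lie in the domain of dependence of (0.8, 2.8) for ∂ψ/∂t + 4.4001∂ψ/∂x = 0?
No. Only data at x = -11.52028 affects (0.8, 2.8). Advection has one-way propagation along characteristics.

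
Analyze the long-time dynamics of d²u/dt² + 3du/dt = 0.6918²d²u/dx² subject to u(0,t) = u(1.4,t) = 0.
Long-time behavior: u → 0. Damping (γ=3) dissipates energy; oscillations decay exponentially.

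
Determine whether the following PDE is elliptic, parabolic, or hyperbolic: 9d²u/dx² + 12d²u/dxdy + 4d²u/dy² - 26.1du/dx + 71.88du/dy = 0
Coefficients: A = 9, B = 12, C = 4. B² - 4AC = 0, which is zero, so the equation is parabolic.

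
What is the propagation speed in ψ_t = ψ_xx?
Infinite. The heat equation is parabolic, not hyperbolic, so disturbances propagate instantly.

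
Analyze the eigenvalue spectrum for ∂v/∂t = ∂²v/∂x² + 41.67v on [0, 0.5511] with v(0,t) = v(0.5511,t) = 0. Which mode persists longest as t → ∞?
Eigenvalues: λₙ = n²π²/0.5511² - 41.67.
First three modes:
  n=1: λ₁ = π²/0.5511² - 41.67 ≈ -9.173
  n=2: λ₂ = 4π²/0.5511² - 41.67 ≈ 88.317
  n=3: λ₃ = 9π²/0.5511² - 41.67 ≈ 250.8
Since π²/0.5511² ≈ 32.497 < 41.67, λ₁ < 0.
The n=1 mode grows fastest (−λₙ is largest for n=1) → dominates.
Asymptotic: v ~ c₁ sin(πx/0.5511) e^{9.173t} (exponential growth at rate −λ₁ ≈ 9.173).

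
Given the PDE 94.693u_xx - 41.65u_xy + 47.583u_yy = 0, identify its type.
The second-order coefficients are A = 94.693, B = -41.65, C = 47.583. Since B² - 4AC = -16288.385576 < 0, this is an elliptic PDE.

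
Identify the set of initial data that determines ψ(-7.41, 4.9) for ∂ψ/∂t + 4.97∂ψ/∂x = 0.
A single point: x = -31.763. The characteristic through (-7.41, 4.9) is x - 4.97t = const, so x = -7.41 - 4.97·4.9 = -31.763.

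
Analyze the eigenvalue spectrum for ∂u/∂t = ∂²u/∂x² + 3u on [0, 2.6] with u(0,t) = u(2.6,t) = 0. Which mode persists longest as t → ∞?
Eigenvalues: λₙ = n²π²/2.6² - 3.
First three modes:
  n=1: λ₁ = π²/2.6² - 3 ≈ -1.54
  n=2: λ₂ = 4π²/2.6² - 3 ≈ 2.84
  n=3: λ₃ = 9π²/2.6² - 3 ≈ 10.14
Since π²/2.6² ≈ 1.46 < 3, λ₁ < 0.
The n=1 mode grows fastest (−λₙ is largest for n=1) → dominates.
Asymptotic: u ~ c₁ sin(πx/2.6) e^{1.54t} (exponential growth at rate −λ₁ ≈ 1.54).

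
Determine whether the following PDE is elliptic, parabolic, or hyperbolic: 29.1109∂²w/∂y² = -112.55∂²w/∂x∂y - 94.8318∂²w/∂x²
Rewriting in standard form: 94.8318∂²w/∂x² + 112.55∂²w/∂x∂y + 29.1109∂²w/∂y² = 0. Coefficients: A = 94.8318, B = 112.55, C = 29.1109. B² - 4AC = 1624.94631352, which is positive, so the equation is hyperbolic.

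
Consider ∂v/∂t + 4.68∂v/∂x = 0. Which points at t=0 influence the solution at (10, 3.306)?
A single point: x = -5.47208. The characteristic through (10, 3.306) is x - 4.68t = const, so x = 10 - 4.68·3.306 = -5.47208.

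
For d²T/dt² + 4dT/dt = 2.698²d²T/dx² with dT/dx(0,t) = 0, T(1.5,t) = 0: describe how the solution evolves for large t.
T → 0. Damping (γ=4) dissipates energy; oscillations decay exponentially.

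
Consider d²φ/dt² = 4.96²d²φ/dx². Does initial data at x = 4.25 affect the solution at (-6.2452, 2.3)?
Yes. The domain of dependence is [-17.6532, 5.1628], and 4.25 ∈ [-17.6532, 5.1628].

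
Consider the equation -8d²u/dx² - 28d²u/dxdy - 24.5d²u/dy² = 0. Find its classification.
Parabolic. (A = -8, B = -28, C = -24.5 gives B² - 4AC = 0.)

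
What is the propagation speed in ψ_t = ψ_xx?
Infinite. The heat equation is parabolic, not hyperbolic, so disturbances propagate instantly.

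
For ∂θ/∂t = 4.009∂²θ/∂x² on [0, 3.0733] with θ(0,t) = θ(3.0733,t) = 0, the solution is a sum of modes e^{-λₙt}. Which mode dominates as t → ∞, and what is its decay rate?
Eigenvalues: λₙ = 4.009n²π²/3.0733².
First three modes:
  n=1: λ₁ = 4.009π²/3.0733² ≈ 4.189
  n=2: λ₂ = 16.036π²/3.0733² ≈ 16.757 (4× faster decay)
  n=3: λ₃ = 36.081π²/3.0733² ≈ 37.702 (9× faster decay)
As t → ∞, higher modes decay exponentially faster. The n=1 mode dominates: θ ~ c₁ sin(πx/3.0733) e^{-λ₁t}.
Decay rate: λ₁ = 4.009π²/3.0733² ≈ 4.189.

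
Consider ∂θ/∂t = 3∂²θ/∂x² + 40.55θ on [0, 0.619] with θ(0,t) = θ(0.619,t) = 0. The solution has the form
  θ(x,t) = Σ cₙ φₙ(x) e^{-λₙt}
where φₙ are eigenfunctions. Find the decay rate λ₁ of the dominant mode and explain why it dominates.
Eigenvalues: λₙ = 3n²π²/0.619² - 40.55.
First three modes:
  n=1: λ₁ = 3π²/0.619² - 40.55 ≈ 36.725
  n=2: λ₂ = 12π²/0.619² - 40.55 ≈ 268.55
  n=3: λ₃ = 27π²/0.619² - 40.55 ≈ 654.926
Since 3π²/0.619² ≈ 77.275 > 40.55, all λₙ > 0.
The n=1 mode decays slowest → dominates as t → ∞.
Asymptotic: θ ~ c₁ sin(πx/0.619) e^{-λ₁t} with decay rate λ₁ ≈ 36.725.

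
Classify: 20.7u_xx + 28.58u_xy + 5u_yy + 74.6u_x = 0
Hyperbolic (discriminant = 402.8164).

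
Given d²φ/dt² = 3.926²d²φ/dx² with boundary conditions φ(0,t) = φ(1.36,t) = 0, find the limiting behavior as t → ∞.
φ oscillates (no decay). Energy is conserved; the solution oscillates indefinitely as standing waves.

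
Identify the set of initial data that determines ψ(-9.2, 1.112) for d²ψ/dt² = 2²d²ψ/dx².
Domain of dependence: [-11.424, -6.976]. Signals travel at speed 2, so data within |x - -9.2| ≤ 2·1.112 = 2.224 can reach the point.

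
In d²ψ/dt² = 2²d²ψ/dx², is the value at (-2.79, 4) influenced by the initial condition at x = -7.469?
Yes. The domain of dependence is [-10.79, 5.21], and -7.469 ∈ [-10.79, 5.21].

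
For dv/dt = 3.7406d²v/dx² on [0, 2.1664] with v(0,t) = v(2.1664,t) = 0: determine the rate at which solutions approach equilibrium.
Eigenvalues: λₙ = 3.7406n²π²/2.1664².
First three modes:
  n=1: λ₁ = 3.7406π²/2.1664² ≈ 7.866
  n=2: λ₂ = 14.9624π²/2.1664² ≈ 31.465 (4× faster decay)
  n=3: λ₃ = 33.6654π²/2.1664² ≈ 70.796 (9× faster decay)
As t → ∞, higher modes decay exponentially faster. The n=1 mode dominates: v ~ c₁ sin(πx/2.1664) e^{-λ₁t}.
Decay rate: λ₁ = 3.7406π²/2.1664² ≈ 7.866.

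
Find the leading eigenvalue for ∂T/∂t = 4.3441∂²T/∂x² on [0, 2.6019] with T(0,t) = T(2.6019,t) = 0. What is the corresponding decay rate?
Eigenvalues: λₙ = 4.3441n²π²/2.6019².
First three modes:
  n=1: λ₁ = 4.3441π²/2.6019² ≈ 6.333
  n=2: λ₂ = 17.3764π²/2.6019² ≈ 25.333 (4× faster decay)
  n=3: λ₃ = 39.0969π²/2.6019² ≈ 56.998 (9× faster decay)
As t → ∞, higher modes decay exponentially faster. The n=1 mode dominates: T ~ c₁ sin(πx/2.6019) e^{-λ₁t}.
Decay rate: λ₁ = 4.3441π²/2.6019² ≈ 6.333.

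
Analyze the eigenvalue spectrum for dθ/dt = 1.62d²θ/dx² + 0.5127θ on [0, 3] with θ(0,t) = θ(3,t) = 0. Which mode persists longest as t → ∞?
Eigenvalues: λₙ = 1.62n²π²/3² - 0.5127.
First three modes:
  n=1: λ₁ = 1.62π²/3² - 0.5127 ≈ 1.264
  n=2: λ₂ = 6.48π²/3² - 0.5127 ≈ 6.593
  n=3: λ₃ = 14.58π²/3² - 0.5127 ≈ 15.476
Since 1.62π²/3² ≈ 1.777 > 0.5127, all λₙ > 0.
The n=1 mode decays slowest → dominates as t → ∞.
Asymptotic: θ ~ c₁ sin(πx/3) e^{-λ₁t} with decay rate λ₁ ≈ 1.264.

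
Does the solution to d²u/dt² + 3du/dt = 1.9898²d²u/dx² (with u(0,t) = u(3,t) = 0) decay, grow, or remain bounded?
u → 0. Damping (γ=3) dissipates energy; oscillations decay exponentially.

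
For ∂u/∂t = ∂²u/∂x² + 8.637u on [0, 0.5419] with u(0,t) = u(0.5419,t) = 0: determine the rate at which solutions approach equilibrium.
Eigenvalues: λₙ = n²π²/0.5419² - 8.637.
First three modes:
  n=1: λ₁ = π²/0.5419² - 8.637 ≈ 24.972
  n=2: λ₂ = 4π²/0.5419² - 8.637 ≈ 125.801
  n=3: λ₃ = 9π²/0.5419² - 8.637 ≈ 293.848
Since π²/0.5419² ≈ 33.609 > 8.637, all λₙ > 0.
The n=1 mode decays slowest → dominates as t → ∞.
Asymptotic: u ~ c₁ sin(πx/0.5419) e^{-λ₁t} with decay rate λ₁ ≈ 24.972.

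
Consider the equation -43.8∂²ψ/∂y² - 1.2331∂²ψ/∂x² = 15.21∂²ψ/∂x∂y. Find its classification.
Rewriting in standard form: -1.2331∂²ψ/∂x² - 15.21∂²ψ/∂x∂y - 43.8∂²ψ/∂y² = 0. Hyperbolic. (A = -1.2331, B = -15.21, C = -43.8 gives B² - 4AC = 15.30498.)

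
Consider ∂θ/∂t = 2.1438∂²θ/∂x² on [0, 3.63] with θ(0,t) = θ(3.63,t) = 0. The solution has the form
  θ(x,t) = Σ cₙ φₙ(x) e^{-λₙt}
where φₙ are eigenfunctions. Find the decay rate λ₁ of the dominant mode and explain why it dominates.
Eigenvalues: λₙ = 2.1438n²π²/3.63².
First three modes:
  n=1: λ₁ = 2.1438π²/3.63² ≈ 1.606
  n=2: λ₂ = 8.5752π²/3.63² ≈ 6.423 (4× faster decay)
  n=3: λ₃ = 19.2942π²/3.63² ≈ 14.452 (9× faster decay)
As t → ∞, higher modes decay exponentially faster. The n=1 mode dominates: θ ~ c₁ sin(πx/3.63) e^{-λ₁t}.
Decay rate: λ₁ = 2.1438π²/3.63² ≈ 1.606.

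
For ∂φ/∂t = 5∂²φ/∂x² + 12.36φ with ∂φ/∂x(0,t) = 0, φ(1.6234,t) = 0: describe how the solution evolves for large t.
φ grows unboundedly. Reaction dominates diffusion (r=12.36 > κπ²/(4L²)≈4.68); solution grows exponentially.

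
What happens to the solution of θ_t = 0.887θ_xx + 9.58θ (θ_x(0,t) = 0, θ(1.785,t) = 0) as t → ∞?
θ grows unboundedly. Reaction dominates diffusion (r=9.58 > κπ²/(4L²)≈0.69); solution grows exponentially.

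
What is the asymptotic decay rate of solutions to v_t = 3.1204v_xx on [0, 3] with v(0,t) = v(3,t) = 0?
Eigenvalues: λₙ = 3.1204n²π²/3².
First three modes:
  n=1: λ₁ = 3.1204π²/3² ≈ 3.422
  n=2: λ₂ = 12.4816π²/3² ≈ 13.688 (4× faster decay)
  n=3: λ₃ = 28.0836π²/3² ≈ 30.797 (9× faster decay)
As t → ∞, higher modes decay exponentially faster. The n=1 mode dominates: v ~ c₁ sin(πx/3) e^{-λ₁t}.
Decay rate: λ₁ = 3.1204π²/3² ≈ 3.422.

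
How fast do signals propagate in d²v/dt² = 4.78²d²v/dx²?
Speed = 4.78. Information travels along characteristics x = x₀ ± 4.78t.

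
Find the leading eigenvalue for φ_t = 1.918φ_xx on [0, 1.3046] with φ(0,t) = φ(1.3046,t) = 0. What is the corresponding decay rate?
Eigenvalues: λₙ = 1.918n²π²/1.3046².
First three modes:
  n=1: λ₁ = 1.918π²/1.3046² ≈ 11.122
  n=2: λ₂ = 7.672π²/1.3046² ≈ 44.489 (4× faster decay)
  n=3: λ₃ = 17.262π²/1.3046² ≈ 100.1 (9× faster decay)
As t → ∞, higher modes decay exponentially faster. The n=1 mode dominates: φ ~ c₁ sin(πx/1.3046) e^{-λ₁t}.
Decay rate: λ₁ = 1.918π²/1.3046² ≈ 11.122.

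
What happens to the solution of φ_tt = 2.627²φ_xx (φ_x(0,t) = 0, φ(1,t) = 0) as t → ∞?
φ oscillates (no decay). Energy is conserved; the solution oscillates indefinitely as standing waves.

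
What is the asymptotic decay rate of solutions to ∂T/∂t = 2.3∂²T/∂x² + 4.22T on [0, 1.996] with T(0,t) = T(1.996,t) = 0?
Eigenvalues: λₙ = 2.3n²π²/1.996² - 4.22.
First three modes:
  n=1: λ₁ = 2.3π²/1.996² - 4.22 ≈ 1.478
  n=2: λ₂ = 9.2π²/1.996² - 4.22 ≈ 18.571
  n=3: λ₃ = 20.7π²/1.996² - 4.22 ≈ 47.06
Since 2.3π²/1.996² ≈ 5.698 > 4.22, all λₙ > 0.
The n=1 mode decays slowest → dominates as t → ∞.
Asymptotic: T ~ c₁ sin(πx/1.996) e^{-λ₁t} with decay rate λ₁ ≈ 1.478.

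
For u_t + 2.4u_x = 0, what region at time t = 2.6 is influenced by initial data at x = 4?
At x = 10.24. The characteristic carries data from (4, 0) to (10.24, 2.6).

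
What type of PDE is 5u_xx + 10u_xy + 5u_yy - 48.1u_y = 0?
With A = 5, B = 10, C = 5, the discriminant is 0. This is a parabolic PDE.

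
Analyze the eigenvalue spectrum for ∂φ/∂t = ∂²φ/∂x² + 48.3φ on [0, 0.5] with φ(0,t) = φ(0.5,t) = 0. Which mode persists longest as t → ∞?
Eigenvalues: λₙ = n²π²/0.5² - 48.3.
First three modes:
  n=1: λ₁ = π²/0.5² - 48.3 ≈ -8.822
  n=2: λ₂ = 4π²/0.5² - 48.3 ≈ 109.614
  n=3: λ₃ = 9π²/0.5² - 48.3 ≈ 307.006
Since π²/0.5² ≈ 39.478 < 48.3, λ₁ < 0.
The n=1 mode grows fastest (−λₙ is largest for n=1) → dominates.
Asymptotic: φ ~ c₁ sin(πx/0.5) e^{8.822t} (exponential growth at rate −λ₁ ≈ 8.822).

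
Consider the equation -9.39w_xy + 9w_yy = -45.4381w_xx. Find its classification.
Rewriting in standard form: 45.4381w_xx - 9.39w_xy + 9w_yy = 0. Elliptic. (A = 45.4381, B = -9.39, C = 9 gives B² - 4AC = -1547.5995.)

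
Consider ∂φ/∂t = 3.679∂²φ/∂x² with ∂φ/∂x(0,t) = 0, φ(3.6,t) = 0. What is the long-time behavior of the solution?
As t → ∞, φ → 0. Heat escapes through the Dirichlet boundary.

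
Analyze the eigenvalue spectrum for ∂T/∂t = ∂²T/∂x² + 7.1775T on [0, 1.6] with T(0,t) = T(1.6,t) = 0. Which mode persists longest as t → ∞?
Eigenvalues: λₙ = n²π²/1.6² - 7.1775.
First three modes:
  n=1: λ₁ = π²/1.6² - 7.1775 ≈ -3.322
  n=2: λ₂ = 4π²/1.6² - 7.1775 ≈ 8.244
  n=3: λ₃ = 9π²/1.6² - 7.1775 ≈ 27.52
Since π²/1.6² ≈ 3.855 < 7.1775, λ₁ < 0.
The n=1 mode grows fastest (−λₙ is largest for n=1) → dominates.
Asymptotic: T ~ c₁ sin(πx/1.6) e^{3.322t} (exponential growth at rate −λ₁ ≈ 3.322).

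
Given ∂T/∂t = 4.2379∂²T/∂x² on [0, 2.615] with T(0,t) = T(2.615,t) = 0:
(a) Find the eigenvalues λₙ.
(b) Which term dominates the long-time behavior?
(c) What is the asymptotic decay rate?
Eigenvalues: λₙ = 4.2379n²π²/2.615².
First three modes:
  n=1: λ₁ = 4.2379π²/2.615² ≈ 6.117
  n=2: λ₂ = 16.9516π²/2.615² ≈ 24.466 (4× faster decay)
  n=3: λ₃ = 38.1411π²/2.615² ≈ 55.049 (9× faster decay)
As t → ∞, higher modes decay exponentially faster. The n=1 mode dominates: T ~ c₁ sin(πx/2.615) e^{-λ₁t}.
Decay rate: λ₁ = 4.2379π²/2.615² ≈ 6.117.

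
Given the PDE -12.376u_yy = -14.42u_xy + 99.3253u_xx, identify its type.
Rewriting in standard form: -99.3253u_xx + 14.42u_xy - 12.376u_yy = 0. The second-order coefficients are A = -99.3253, B = 14.42, C = -12.376. Since B² - 4AC = -4709.0632512 < 0, this is an elliptic PDE.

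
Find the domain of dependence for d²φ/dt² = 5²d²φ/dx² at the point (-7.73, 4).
Domain of dependence: [-27.73, 12.27]. Signals travel at speed 5, so data within |x - -7.73| ≤ 5·4 = 20 can reach the point.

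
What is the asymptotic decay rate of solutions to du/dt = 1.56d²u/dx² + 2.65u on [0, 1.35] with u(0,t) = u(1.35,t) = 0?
Eigenvalues: λₙ = 1.56n²π²/1.35² - 2.65.
First three modes:
  n=1: λ₁ = 1.56π²/1.35² - 2.65 ≈ 5.798
  n=2: λ₂ = 6.24π²/1.35² - 2.65 ≈ 31.142
  n=3: λ₃ = 14.04π²/1.35² - 2.65 ≈ 73.383
Since 1.56π²/1.35² ≈ 8.448 > 2.65, all λₙ > 0.
The n=1 mode decays slowest → dominates as t → ∞.
Asymptotic: u ~ c₁ sin(πx/1.35) e^{-λ₁t} with decay rate λ₁ ≈ 5.798.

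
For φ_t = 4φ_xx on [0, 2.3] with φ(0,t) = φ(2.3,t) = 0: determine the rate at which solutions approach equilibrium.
Eigenvalues: λₙ = 4n²π²/2.3².
First three modes:
  n=1: λ₁ = 4π²/2.3² ≈ 7.463
  n=2: λ₂ = 16π²/2.3² ≈ 29.851 (4× faster decay)
  n=3: λ₃ = 36π²/2.3² ≈ 67.166 (9× faster decay)
As t → ∞, higher modes decay exponentially faster. The n=1 mode dominates: φ ~ c₁ sin(πx/2.3) e^{-λ₁t}.
Decay rate: λ₁ = 4π²/2.3² ≈ 7.463.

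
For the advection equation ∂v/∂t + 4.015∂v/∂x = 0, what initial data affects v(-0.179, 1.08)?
A single point: x = -4.5152. The characteristic through (-0.179, 1.08) is x - 4.015t = const, so x = -0.179 - 4.015·1.08 = -4.5152.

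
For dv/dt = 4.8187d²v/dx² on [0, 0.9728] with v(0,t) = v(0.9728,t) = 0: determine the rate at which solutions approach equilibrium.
Eigenvalues: λₙ = 4.8187n²π²/0.9728².
First three modes:
  n=1: λ₁ = 4.8187π²/0.9728² ≈ 50.255
  n=2: λ₂ = 19.2748π²/0.9728² ≈ 201.021 (4× faster decay)
  n=3: λ₃ = 43.3683π²/0.9728² ≈ 452.298 (9× faster decay)
As t → ∞, higher modes decay exponentially faster. The n=1 mode dominates: v ~ c₁ sin(πx/0.9728) e^{-λ₁t}.
Decay rate: λ₁ = 4.8187π²/0.9728² ≈ 50.255.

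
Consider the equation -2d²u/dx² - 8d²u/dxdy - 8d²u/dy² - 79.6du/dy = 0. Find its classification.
Parabolic. (A = -2, B = -8, C = -8 gives B² - 4AC = 0.)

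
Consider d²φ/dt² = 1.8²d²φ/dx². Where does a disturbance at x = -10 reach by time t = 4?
Domain of influence: [-17.2, -2.8]. Data at x = -10 spreads outward at speed 1.8.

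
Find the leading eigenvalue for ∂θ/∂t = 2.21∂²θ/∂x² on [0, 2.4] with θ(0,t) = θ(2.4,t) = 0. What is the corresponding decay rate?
Eigenvalues: λₙ = 2.21n²π²/2.4².
First three modes:
  n=1: λ₁ = 2.21π²/2.4² ≈ 3.787
  n=2: λ₂ = 8.84π²/2.4² ≈ 15.147 (4× faster decay)
  n=3: λ₃ = 19.89π²/2.4² ≈ 34.081 (9× faster decay)
As t → ∞, higher modes decay exponentially faster. The n=1 mode dominates: θ ~ c₁ sin(πx/2.4) e^{-λ₁t}.
Decay rate: λ₁ = 2.21π²/2.4² ≈ 3.787.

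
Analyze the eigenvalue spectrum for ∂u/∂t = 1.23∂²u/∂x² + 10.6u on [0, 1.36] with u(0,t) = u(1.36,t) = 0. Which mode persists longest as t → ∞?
Eigenvalues: λₙ = 1.23n²π²/1.36² - 10.6.
First three modes:
  n=1: λ₁ = 1.23π²/1.36² - 10.6 ≈ -4.037
  n=2: λ₂ = 4.92π²/1.36² - 10.6 ≈ 15.653
  n=3: λ₃ = 11.07π²/1.36² - 10.6 ≈ 48.47
Since 1.23π²/1.36² ≈ 6.563 < 10.6, λ₁ < 0.
The n=1 mode grows fastest (−λₙ is largest for n=1) → dominates.
Asymptotic: u ~ c₁ sin(πx/1.36) e^{4.037t} (exponential growth at rate −λ₁ ≈ 4.037).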